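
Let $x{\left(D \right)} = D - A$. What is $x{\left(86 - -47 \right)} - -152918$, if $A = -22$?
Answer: $153073$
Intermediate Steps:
$x{\left(D \right)} = 22 + D$ ($x{\left(D \right)} = D - -22 = D + 22 = 22 + D$)
$x{\left(86 - -47 \right)} - -152918 = \left(22 + \left(86 - -47\right)\right) - -152918 = \left(22 + \left(86 + 47\right)\right) + 152918 = \left(22 + 133\right) + 152918 = 155 + 152918 = 153073$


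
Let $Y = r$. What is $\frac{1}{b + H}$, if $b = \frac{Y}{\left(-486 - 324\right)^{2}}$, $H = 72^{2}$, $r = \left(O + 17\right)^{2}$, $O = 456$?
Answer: $\frac{656100}{3401446129} \approx 0.00019289$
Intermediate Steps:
$r = 223729$ ($r = \left(456 + 17\right)^{2} = 473^{2} = 223729$)
$Y = 223729$
$H = 5184$
$b = \frac{223729}{656100}$ ($b = \frac{223729}{\left(-486 - 324\right)^{2}} = \frac{223729}{\left(-810\right)^{2}} = \frac{223729}{656100} \approx 0.341$)
$\frac{1}{b + H} = \frac{1}{\frac{223729}{656100} + 5184} = \frac{1}{\frac{3401446129}{656100}} = \frac{656100}{3401446129}$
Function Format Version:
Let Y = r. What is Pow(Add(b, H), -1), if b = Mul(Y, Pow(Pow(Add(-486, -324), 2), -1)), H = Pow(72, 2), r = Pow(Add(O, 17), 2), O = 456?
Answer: Rational(656100, 3401446129) ≈ 0.00019289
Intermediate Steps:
r = 223729 (r = Pow(Add(456, 17), 2) = Pow(473, 2) = 223729)
Y = 223729
H = 5184
b = Rational(223729, 656100) (b = Mul(223729, Pow(Pow(Add(-486, -324), 2), -1)) = Mul(223729, Pow(Pow(-810, 2), -1)) = Mul(223729, Pow(656100, -1)) = Mul(223729, Rational(1, 656100)) = Rational(223729, 656100) ≈ 0.34100)
Pow(Add(b, H), -1) = Pow(Add(Rational(223729, 656100), 5184), -1) = Pow(Rational(3401446129, 656100), -1) = Rational(656100, 3401446129)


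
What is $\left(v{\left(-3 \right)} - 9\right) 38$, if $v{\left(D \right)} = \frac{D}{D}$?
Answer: $-304$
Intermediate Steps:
$v{\left(D \right)} = 1$
$\left(v{\left(-3 \right)} - 9\right) 38 = \left(1 - 9\right) 38 = \left(-8\right) 38 = -304$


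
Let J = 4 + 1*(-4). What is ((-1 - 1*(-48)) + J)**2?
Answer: 2209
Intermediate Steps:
J = 0 (J = 4 - 4 = 0)
((-1 - 1*(-48)) + J)**2 = ((-1 - 1*(-48)) + 0)**2 = ((-1 + 48) + 0)**2 = (47 + 0)**2 = 47**2 = 2209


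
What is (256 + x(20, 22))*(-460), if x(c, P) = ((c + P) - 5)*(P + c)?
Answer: -832600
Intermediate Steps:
x(c, P) = (P + c)*(-5 + P + c) (x(c, P) = ((P + c) - 5)*(P + c) = (-5 + P + c)*(P + c) = (P + c)*(-5 + P + c))
(256 + x(20, 22))*(-460) = (256 + (22**2 + 20**2 - 5*22 - 5*20 + 2*22*20))*(-460) = (256 + (484 + 400 - 110 - 100 + 880))*(-460) = (256 + 1554)*(-460) = 1810*(-460) = -832600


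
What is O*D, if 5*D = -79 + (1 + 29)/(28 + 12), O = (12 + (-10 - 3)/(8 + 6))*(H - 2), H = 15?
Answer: -126139/56 ≈ -2252.5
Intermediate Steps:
O = 2015/14 (O = (12 + (-10 - 3)/(8 + 6))*(15 - 2) = (12 - 13/14)*13 = (155/14)*13 = 2015/14 ≈ 143.93)
D = -313/20 (D = (-79 + (1 + 29)/(28 + 12))/5 = (-79 + 30/40)/5 = (-79 + 30*(1/40))/5 = (-79 + ¾)/5 = (⅕)*(-313/4) = -313/20 ≈ -15.650)
O*D = (2015/14)*(-313/20) = -126139/56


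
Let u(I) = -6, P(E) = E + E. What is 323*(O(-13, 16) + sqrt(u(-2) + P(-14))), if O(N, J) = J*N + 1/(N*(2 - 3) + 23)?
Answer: -2418301/36 + 323*I*sqrt(34) ≈ -67175.0 + 1883.4*I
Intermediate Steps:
P(E) = 2*E
O(N, J) = 1/(23 - N) + J*N (O(N, J) = J*N + 1/(N*(-1) + 23) = J*N + 1/(-N + 23) = J*N + 1/(23 - N) = 1/(23 - N) + J*N)
323*(O(-13, 16) + sqrt(u(-2) + P(-14))) = 323*((-1 + 16*(-13)**2 - 23*16*(-13))/(-23 - 13) + sqrt(-6 + 2*(-14))) = 323*((-1 + 16*169 + 4784)/(-36) + sqrt(-6 - 28)) = 323*(-(-1 + 2704 + 4784)/36 + sqrt(-34)) = 323*(-1/36*7487 + I*sqrt(34)) = 323*(-7487/36 + I*sqrt(34)) = -2418301/36 + 323*I*sqrt(34)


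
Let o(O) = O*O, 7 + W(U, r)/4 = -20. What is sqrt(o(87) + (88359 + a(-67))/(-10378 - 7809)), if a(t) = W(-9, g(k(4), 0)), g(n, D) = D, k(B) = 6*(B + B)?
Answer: 8*sqrt(39093283866)/18187 ≈ 86.972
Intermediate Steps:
k(B) = 12*B (k(B) = 6*(2*B) = 12*B)
W(U, r) = -108 (W(U, r) = -28 + 4*(-20) = -28 - 80 = -108)
a(t) = -108
o(O) = O**2
sqrt(o(87) + (88359 + a(-67))/(-10378 - 7809)) = sqrt(87**2 + (88359 - 108)/(-10378 - 7809)) = sqrt(7569 + 88251/(-18187)) = sqrt(7569 + 88251*(-1/18187)) = sqrt(7569 - 88251/18187) = sqrt(137569152/18187) = 8*sqrt(39093283866)/18187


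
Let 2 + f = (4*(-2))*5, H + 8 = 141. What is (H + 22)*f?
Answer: -6510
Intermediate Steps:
H = 133 (H = -8 + 141 = 133)
f = -42 (f = -2 + (4*(-2))*5 = -2 - 8*5 = -2 - 40 = -42)
(H + 22)*f = (133 + 22)*(-42) = 155*(-42) = -6510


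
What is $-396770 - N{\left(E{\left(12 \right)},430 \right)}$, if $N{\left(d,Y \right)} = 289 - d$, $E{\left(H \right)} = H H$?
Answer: $-396915$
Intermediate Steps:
$E{\left(H \right)} = H^{2}$
$-396770 - N{\left(E{\left(12 \right)},430 \right)} = -396770 - \left(289 - 12^{2}\right) = -396770 - \left(289 - 144\right) = -396770 - 145 = -396915$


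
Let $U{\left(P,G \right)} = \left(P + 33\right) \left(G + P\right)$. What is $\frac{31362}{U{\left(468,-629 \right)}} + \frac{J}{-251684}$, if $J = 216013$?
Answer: $- \frac{8439046067}{6767027708} \approx -1.2471$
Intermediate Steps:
$U{\left(P,G \right)} = \left(33 + P\right) \left(G + P\right)$
$\frac{31362}{U{\left(468,-629 \right)}} + \frac{J}{-251684} = \frac{31362}{468^{2} + 33 \left(-629\right) + 33 \cdot 468 - 294372} + \frac{216013}{-251684} = \frac{31362}{219024 - 20757 + 15444 - 294372} + 216013 \left(- \frac{1}{251684}\right) = \frac{31362}{-80661} - \frac{216013}{251684} = 31362 \left(- \frac{1}{80661}\right) - \frac{216013}{251684} = - \frac{10454}{26887} - \frac{216013}{251684} = - \frac{8439046067}{6767027708}$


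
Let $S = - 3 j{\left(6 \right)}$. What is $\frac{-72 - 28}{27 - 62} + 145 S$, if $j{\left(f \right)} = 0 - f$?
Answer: $\frac{18290}{7} \approx 2612.9$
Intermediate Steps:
$j{\left(f \right)} = - f$
$S = 18$ ($S = - 3 \left(\left(-1\right) 6\right) = \left(-3\right) \left(-6\right) = 18$)
$\frac{-72 - 28}{27 - 62} + 145 S = \frac{-72 - 28}{27 - 62} + 145 \cdot 18 = - \frac{100}{-35} + 2610 = \left(-100\right) \left(- \frac{1}{35}\right) + 2610 = \frac{20}{7} + 2610 = \frac{18290}{7}$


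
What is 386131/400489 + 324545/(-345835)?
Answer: 712182376/27700622663 ≈ 0.025710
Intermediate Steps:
386131/400489 + 324545/(-345835) = 386131*(1/400489) + 324545*(-1/345835) = 386131/400489 - 64909/69167 = 712182376/27700622663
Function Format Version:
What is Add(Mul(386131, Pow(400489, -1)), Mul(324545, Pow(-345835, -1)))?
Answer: Rational(712182376, 27700622663) ≈ 0.025710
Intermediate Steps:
Add(Mul(386131, Pow(400489, -1)), Mul(324545, Pow(-345835, -1))) = Add(Mul(386131, Rational(1, 400489)), Mul(324545, Rational(-1, 345835))) = Add(Rational(386131, 400489), Rational(-64909, 69167)) = Rational(712182376, 27700622663)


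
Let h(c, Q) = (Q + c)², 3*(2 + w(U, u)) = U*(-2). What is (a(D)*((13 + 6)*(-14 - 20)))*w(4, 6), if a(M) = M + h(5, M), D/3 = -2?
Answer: -45220/3 ≈ -15073.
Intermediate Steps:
D = -6 (D = 3*(-2) = -6)
w(U, u) = -2 - 2*U/3 (w(U, u) = -2 + (U*(-2))/3 = -2 + (-2*U)/3 = -2 - 2*U/3)
a(M) = M + (5 + M)² (a(M) = M + (M + 5)² = M + (5 + M)²)
(a(D)*((13 + 6)*(-14 - 20)))*w(4, 6) = ((-6 + (5 - 6)²)*((13 + 6)*(-14 - 20)))*(-2 - ⅔*4) = ((-6 + (-1)²)*(19*(-34)))*(-2 - 8/3) = ((-6 + 1)*(-646))*(-14/3) = -5*(-646)*(-14/3) = 3230*(-14/3) = -45220/3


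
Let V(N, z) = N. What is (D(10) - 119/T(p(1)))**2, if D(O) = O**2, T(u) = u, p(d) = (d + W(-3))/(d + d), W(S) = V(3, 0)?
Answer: 6561/4 ≈ 1640.3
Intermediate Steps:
W(S) = 3
p(d) = (3 + d)/(2*d) (p(d) = (d + 3)/(d + d) = (3 + d)/((2*d)) = (3 + d)*(1/(2*d)) = (3 + d)/(2*d))
(D(10) - 119/T(p(1)))**2 = (10**2 - 119*2/(3 + 1))**2 = (100 - 119/((1/2)*1*4))**2 = (100 - 119/2)**2 = (81/2)**2 = 6561/4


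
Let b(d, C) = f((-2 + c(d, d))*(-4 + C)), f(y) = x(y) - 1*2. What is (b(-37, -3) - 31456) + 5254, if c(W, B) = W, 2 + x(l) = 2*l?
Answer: -25660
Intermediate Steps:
x(l) = -2 + 2*l
f(y) = -4 + 2*y (f(y) = (-2 + 2*y) - 1*2 = (-2 + 2*y) - 2 = -4 + 2*y)
b(d, C) = -4 + 2*(-4 + C)*(-2 + d) (b(d, C) = -4 + 2*((-2 + d)*(-4 + C)) = -4 + 2*((-4 + C)*(-2 + d)) = -4 + 2*(-4 + C)*(-2 + d))
(b(-37, -3) - 31456) + 5254 = ((12 - 8*(-37) - 4*(-3) + 2*(-3)*(-37)) - 31456) + 5254 = ((12 + 296 + 12 + 222) - 31456) + 5254 = (542 - 31456) + 5254 = -30914 + 5254 = -25660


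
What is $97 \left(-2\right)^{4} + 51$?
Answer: $1603$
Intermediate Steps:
$97 \left(-2\right)^{4} + 51 = 97 \cdot 16 + 51 = 1552 + 51 = 1603$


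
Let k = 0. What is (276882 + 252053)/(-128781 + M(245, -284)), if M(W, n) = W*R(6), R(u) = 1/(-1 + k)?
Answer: -528935/129026 ≈ -4.0994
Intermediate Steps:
R(u) = -1 (R(u) = 1/(-1 + 0) = 1/(-1) = -1)
M(W, n) = -W (M(W, n) = W*(-1) = -W)
(276882 + 252053)/(-128781 + M(245, -284)) = (276882 + 252053)/(-128781 - 1*245) = 528935/(-128781 - 245) = 528935/(-129026) = 528935*(-1/129026) = -528935/129026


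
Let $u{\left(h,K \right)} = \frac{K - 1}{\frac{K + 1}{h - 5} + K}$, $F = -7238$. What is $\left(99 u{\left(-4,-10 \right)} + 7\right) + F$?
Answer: $-7110$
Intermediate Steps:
$u{\left(h,K \right)} = \frac{-1 + K}{K + \frac{1 + K}{-5 + h}}$ ($u{\left(h,K \right)} = \frac{-1 + K}{\frac{1 + K}{-5 + h} + K} = \frac{-1 + K}{K + \frac{1 + K}{-5 + h}}$)
$\left(99 u{\left(-4,-10 \right)} + 7\right) + F = \left(99 \frac{5 - -4 - -50 - -40}{1 - -40 - -40} + 7\right) - 7238 = \left(99 \frac{5 + 4 + 50 + 40}{1 + 40 + 40} + 7\right) - 7238 = \left(99 \cdot \frac{1}{81} \cdot 99 + 7\right) - 7238 = \left(99 \cdot \frac{11}{9} + 7\right) - 7238 = \left(121 + 7\right) - 7238 = 128 - 7238 = -7110$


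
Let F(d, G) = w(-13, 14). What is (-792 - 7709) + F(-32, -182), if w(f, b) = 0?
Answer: -8501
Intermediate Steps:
F(d, G) = 0
(-792 - 7709) + F(-32, -182) = (-792 - 7709) + 0 = -8501 + 0 = -8501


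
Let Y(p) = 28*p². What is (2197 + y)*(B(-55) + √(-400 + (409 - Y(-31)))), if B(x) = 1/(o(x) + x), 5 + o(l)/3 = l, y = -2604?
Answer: 407/235 - 407*I*√26899 ≈ 1.7319 - 66752.0*I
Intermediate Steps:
o(l) = -15 + 3*l
B(x) = 1/(-15 + 4*x) (B(x) = 1/((-15 + 3*x) + x) = 1/(-15 + 4*x))
(2197 + y)*(B(-55) + √(-400 + (409 - Y(-31)))) = (2197 - 2604)*(1/(-15 + 4*(-55)) + √(-400 + (409 - 28*(-31)²))) = -407*(1/(-15 - 220) + √(-400 + (409 - 28*961))) = -407*(1/(-235) + √(-400 + (409 - 1*26908))) = -407*(-1/235 + √(-400 + (409 - 26908))) = -407*(-1/235 + √(-400 - 26499)) = -407*(-1/235 + √(-26899)) = -407*(-1/235 + I*√26899) = 407/235 - 407*I*√26899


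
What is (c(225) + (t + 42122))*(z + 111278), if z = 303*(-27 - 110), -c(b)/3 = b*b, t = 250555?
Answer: 9823333134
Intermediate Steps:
c(b) = -3*b**2 (c(b) = -3*b*b = -3*b**2)
z = -41511 (z = 303*(-137) = -41511)
(c(225) + (t + 42122))*(z + 111278) = (-3*225**2 + (250555 + 42122))*(-41511 + 111278) = (-3*50625 + 292677)*69767 = (-151875 + 292677)*69767 = 140802*69767 = 9823333134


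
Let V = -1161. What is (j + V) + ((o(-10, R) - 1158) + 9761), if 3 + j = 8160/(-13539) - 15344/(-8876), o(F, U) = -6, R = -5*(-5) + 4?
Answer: 10635416777/1430621 ≈ 7434.1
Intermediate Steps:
R = 29 (R = 25 + 4 = 29)
j = -2680979/1430621 (j = -3 + (8160/(-13539) - 15344/(-8876)) = -3 + (8160*(-1/13539) - 15344*(-1/8876)) = -3 + (-2720/4513 + 548/317) = -3 + 1610884/1430621 = -2680979/1430621 ≈ -1.8740)
(j + V) + ((o(-10, R) - 1158) + 9761) = (-2680979/1430621 - 1161) + ((-6 - 1158) + 9761) = -1663631960/1430621 + (-1164 + 9761) = -1663631960/1430621 + 8597 = 10635416777/1430621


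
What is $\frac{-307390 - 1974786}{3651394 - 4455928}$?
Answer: $\frac{1141088}{402267} \approx 2.8366$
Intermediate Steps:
$\frac{-307390 - 1974786}{3651394 - 4455928} = - \frac{2282176}{-804534} = \left(-2282176\right) \left(- \frac{1}{804534}\right) = \frac{1141088}{402267}$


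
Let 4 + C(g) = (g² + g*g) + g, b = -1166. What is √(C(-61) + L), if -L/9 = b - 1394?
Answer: √30417 ≈ 174.40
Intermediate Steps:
C(g) = -4 + g + 2*g² (C(g) = -4 + ((g² + g*g) + g) = -4 + ((g² + g²) + g) = -4 + (2*g² + g) = -4 + (g + 2*g²) = -4 + g + 2*g²)
L = 23040 (L = -9*(-1166 - 1394) = -9*(-2560) = 23040)
√(C(-61) + L) = √((-4 - 61 + 2*(-61)²) + 23040) = √((-4 - 61 + 2*3721) + 23040) = √((-4 - 61 + 7442) + 23040) = √(7377 + 23040) = √30417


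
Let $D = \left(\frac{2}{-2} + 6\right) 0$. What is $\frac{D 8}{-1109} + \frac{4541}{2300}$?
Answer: $\frac{4541}{2300} \approx 1.9743$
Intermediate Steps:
$D = 0$ ($D = \left(2 \left(- \frac{1}{2}\right) + 6\right) 0 = \left(-1 + 6\right) 0 = 5 \cdot 0 = 0$)
$\frac{D 8}{-1109} + \frac{4541}{2300} = \frac{0 \cdot 8}{-1109} + \frac{4541}{2300} = 0 \left(- \frac{1}{1109}\right) + 4541 \cdot \frac{1}{2300} = 0 + \frac{4541}{2300} = \frac{4541}{2300}$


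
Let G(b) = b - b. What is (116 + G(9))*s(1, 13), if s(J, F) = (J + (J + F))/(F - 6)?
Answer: 1740/7 ≈ 248.57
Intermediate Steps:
s(J, F) = (F + 2*J)/(-6 + F) (s(J, F) = (J + (F + J))/(-6 + F) = (F + 2*J)/(-6 + F))
G(b) = 0
(116 + G(9))*s(1, 13) = (116 + 0)*((13 + 2*1)/(-6 + 13)) = 116*((13 + 2)/7) = 116*((⅐)*15) = 116*(15/7) = 1740/7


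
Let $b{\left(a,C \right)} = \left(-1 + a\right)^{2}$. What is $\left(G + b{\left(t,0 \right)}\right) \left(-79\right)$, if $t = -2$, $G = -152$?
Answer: $11297$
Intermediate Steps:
$\left(G + b{\left(t,0 \right)}\right) \left(-79\right) = \left(-152 + \left(-1 - 2\right)^{2}\right) \left(-79\right) = \left(-152 + \left(-3\right)^{2}\right) \left(-79\right) = \left(-152 + 9\right) \left(-79\right) = \left(-143\right) \left(-79\right) = 11297$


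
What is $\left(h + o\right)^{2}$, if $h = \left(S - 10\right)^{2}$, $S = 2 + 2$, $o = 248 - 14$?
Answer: $72900$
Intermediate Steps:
$o = 234$ ($o = 248 - 14 = 234$)
$S = 4$
$h = 36$ ($h = \left(4 - 10\right)^{2} = \left(-6\right)^{2} = 36$)
$\left(h + o\right)^{2} = \left(36 + 234\right)^{2} = 270^{2} = 72900$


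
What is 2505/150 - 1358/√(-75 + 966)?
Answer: 167/10 - 1358*√11/99 ≈ -28.795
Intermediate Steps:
2505/150 - 1358/√(-75 + 966) = 2505*(1/150) - 1358*√11/99 = 167/10 - 1358*√11/99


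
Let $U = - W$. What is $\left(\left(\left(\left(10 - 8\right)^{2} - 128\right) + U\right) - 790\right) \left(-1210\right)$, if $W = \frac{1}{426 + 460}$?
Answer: $\frac{489932025}{443} \approx 1.1059 \cdot 10^{6}$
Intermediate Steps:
$W = \frac{1}{886} \approx 0.0011287$
$U = - \frac{1}{886}$ ($U = \left(-1\right) \frac{1}{886} = - \frac{1}{886} \approx -0.0011287$)
$\left(\left(\left(\left(10 - 8\right)^{2} - 128\right) + U\right) - 790\right) \left(-1210\right) = \left(\left(\left(\left(10 - 8\right)^{2} - 128\right) - \frac{1}{886}\right) - 790\right) \left(-1210\right) = \left(\left(\left(2^{2} - 128\right) - \frac{1}{886}\right) - 790\right) \left(-1210\right) = \left(\left(\left(4 - 128\right) - \frac{1}{886}\right) - 790\right) \left(-1210\right) = \left(\left(-124 - \frac{1}{886}\right) - 790\right) \left(-1210\right) = \left(- \frac{109865}{886} - 790\right) \left(-1210\right) = \left(- \frac{809805}{886}\right) \left(-1210\right) = \frac{489932025}{443}$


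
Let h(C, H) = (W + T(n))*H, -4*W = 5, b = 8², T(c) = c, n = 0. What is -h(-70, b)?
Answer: 80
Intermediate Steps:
b = 64
W = -5/4 (W = -¼*5 = -5/4 ≈ -1.2500)
h(C, H) = -5*H/4 (h(C, H) = (-5/4 + 0)*H = -5*H/4)
-h(-70, b) = -(-5)*64/4 = -1*(-80) = 80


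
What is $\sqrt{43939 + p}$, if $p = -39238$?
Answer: $\sqrt{4701} \approx 68.564$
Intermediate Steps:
$\sqrt{43939 + p} = \sqrt{43939 - 39238} = \sqrt{4701}$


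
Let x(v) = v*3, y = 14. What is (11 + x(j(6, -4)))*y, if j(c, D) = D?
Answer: -14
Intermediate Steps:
x(v) = 3*v
(11 + x(j(6, -4)))*y = (11 + 3*(-4))*14 = (11 - 12)*14 = -1*14 = -14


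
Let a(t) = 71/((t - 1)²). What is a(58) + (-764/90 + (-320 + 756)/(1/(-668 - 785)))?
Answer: -1143497223/1805 ≈ -6.3352e+5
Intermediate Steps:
a(t) = 71/(-1 + t)² (a(t) = 71/((-1 + t)²) = 71/(-1 + t)²)
a(58) + (-764/90 + (-320 + 756)/(1/(-668 - 785))) = 71/(-1 + 58)² + (-764/90 + (-320 + 756)/(1/(-668 - 785))) = 71/57² + (-764*1/90 + 436/(1/(-1453))) = 71*(1/3249) + (-382/45 + 436/(-1/1453)) = 71/3249 + (-382/45 + 436*(-1453)) = 71/3249 + (-382/45 - 633508) = 71/3249 - 28508242/45 = -1143497223/1805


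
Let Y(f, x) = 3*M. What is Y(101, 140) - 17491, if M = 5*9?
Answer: -17356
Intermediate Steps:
M = 45
Y(f, x) = 135 (Y(f, x) = 3*45 = 135)
Y(101, 140) - 17491 = 135 - 17491 = -17356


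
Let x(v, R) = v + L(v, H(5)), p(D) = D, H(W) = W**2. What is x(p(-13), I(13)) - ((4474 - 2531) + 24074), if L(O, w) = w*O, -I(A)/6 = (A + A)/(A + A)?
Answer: -26355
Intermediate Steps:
I(A) = -6 (I(A) = -6*(A + A)/(A + A) = -6*2*A/(2*A) = -6*2*A*1/(2*A) = -6*1 = -6)
L(O, w) = O*w
x(v, R) = 26*v (x(v, R) = v + v*5**2 = v + v*25 = v + 25*v = 26*v)
x(p(-13), I(13)) - ((4474 - 2531) + 24074) = 26*(-13) - ((4474 - 2531) + 24074) = -338 - (1943 + 24074) = -338 - 1*26017 = -338 - 26017 = -26355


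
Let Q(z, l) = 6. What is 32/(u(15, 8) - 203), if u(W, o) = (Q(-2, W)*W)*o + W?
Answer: 8/133 ≈ 0.060150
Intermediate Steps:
u(W, o) = W + 6*W*o (u(W, o) = (6*W)*o + W = 6*W*o + W = W + 6*W*o)
32/(u(15, 8) - 203) = 32/(15*(1 + 6*8) - 203) = 32/(15*(1 + 48) - 203) = 32/(15*49 - 203) = 32/(735 - 203) = 32/532 = (1/532)*32 = 8/133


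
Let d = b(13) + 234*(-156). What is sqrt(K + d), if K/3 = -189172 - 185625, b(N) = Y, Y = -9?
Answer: 2*I*sqrt(290226) ≈ 1077.5*I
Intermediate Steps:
b(N) = -9
K = -1124391 (K = 3*(-189172 - 185625) = 3*(-374797) = -1124391)
d = -36513 (d = -9 + 234*(-156) = -9 - 36504 = -36513)
sqrt(K + d) = sqrt(-1124391 - 36513) = sqrt(-1160904) = 2*I*sqrt(290226)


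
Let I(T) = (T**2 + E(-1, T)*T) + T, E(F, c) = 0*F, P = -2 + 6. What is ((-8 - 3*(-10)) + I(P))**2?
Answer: 1764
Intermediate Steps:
P = 4
E(F, c) = 0
I(T) = T + T**2 (I(T) = (T**2 + 0*T) + T = (T**2 + 0) + T = T**2 + T = T + T**2)
((-8 - 3*(-10)) + I(P))**2 = ((-8 - 3*(-10)) + 4*(1 + 4))**2 = ((-8 + 30) + 4*5)**2 = (22 + 20)**2 = 42**2 = 1764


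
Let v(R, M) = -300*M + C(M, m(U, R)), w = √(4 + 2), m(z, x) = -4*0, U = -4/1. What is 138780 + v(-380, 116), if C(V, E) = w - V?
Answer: 103864 + √6 ≈ 1.0387e+5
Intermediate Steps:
U = -4 (U = -4*1 = -4)
m(z, x) = 0
w = √6 ≈ 2.4495
C(V, E) = √6 - V
v(R, M) = √6 - 301*M (v(R, M) = -300*M + (√6 - M) = √6 - 301*M)
138780 + v(-380, 116) = 138780 + (√6 - 301*116) = 138780 + (√6 - 34916) = 138780 + (-34916 + √6) = 103864 + √6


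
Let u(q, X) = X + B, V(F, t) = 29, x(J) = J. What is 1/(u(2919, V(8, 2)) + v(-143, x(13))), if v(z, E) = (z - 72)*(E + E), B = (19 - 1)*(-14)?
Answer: -1/5813 ≈ -0.00017203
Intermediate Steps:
B = -252 (B = 18*(-14) = -252)
v(z, E) = 2*E*(-72 + z) (v(z, E) = (-72 + z)*(2*E) = 2*E*(-72 + z))
u(q, X) = -252 + X (u(q, X) = X - 252 = -252 + X)
1/(u(2919, V(8, 2)) + v(-143, x(13))) = 1/((-252 + 29) + 2*13*(-72 - 143)) = 1/(-223 + 2*13*(-215)) = 1/(-223 - 5590) = 1/(-5813) = -1/5813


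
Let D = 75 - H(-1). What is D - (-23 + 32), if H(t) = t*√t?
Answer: 66 + I ≈ 66.0 + 1.0*I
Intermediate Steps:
H(t) = t^(3/2)
D = 75 + I (D = 75 - (-1)^(3/2) = 75 - (-1)*I = 75 + I ≈ 75.0 + 1.0*I)
D - (-23 + 32) = (75 + I) - (-23 + 32) = (75 + I) - 1*9 = (75 + I) - 9 = 66 + I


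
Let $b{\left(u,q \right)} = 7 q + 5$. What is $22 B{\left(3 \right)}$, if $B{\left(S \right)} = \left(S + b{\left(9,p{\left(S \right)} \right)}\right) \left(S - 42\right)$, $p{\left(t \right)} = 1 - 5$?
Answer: $17160$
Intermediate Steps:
$p{\left(t \right)} = -4$ ($p{\left(t \right)} = 1 - 5 = -4$)
$b{\left(u,q \right)} = 5 + 7 q$
$B{\left(S \right)} = \left(-42 + S\right) \left(-23 + S\right)$ ($B{\left(S \right)} = \left(S + \left(5 + 7 \left(-4\right)\right)\right) \left(S - 42\right) = \left(S + \left(5 - 28\right)\right) \left(-42 + S\right) = \left(S - 23\right) \left(-42 + S\right) = \left(-23 + S\right) \left(-42 + S\right) = \left(-42 + S\right) \left(-23 + S\right)$)
$22 B{\left(3 \right)} = 22 \left(966 + 3^{2} - 195\right) = 22 \left(966 + 9 - 195\right) = 22 \cdot 780 = 17160$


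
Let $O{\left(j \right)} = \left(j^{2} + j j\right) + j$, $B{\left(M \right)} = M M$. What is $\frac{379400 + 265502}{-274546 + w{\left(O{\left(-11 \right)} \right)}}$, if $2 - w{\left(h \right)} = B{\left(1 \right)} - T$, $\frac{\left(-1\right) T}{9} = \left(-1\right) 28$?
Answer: $- \frac{644902}{274293} \approx -2.3511$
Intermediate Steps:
$B{\left(M \right)} = M^{2}$
$T = 252$ ($T = - 9 \left(\left(-1\right) 28\right) = \left(-9\right) \left(-28\right) = 252$)
$O{\left(j \right)} = j + 2 j^{2}$ ($O{\left(j \right)} = \left(j^{2} + j^{2}\right) + j = 2 j^{2} + j = j + 2 j^{2}$)
$w{\left(h \right)} = 253$ ($w{\left(h \right)} = 2 - \left(1^{2} - 252\right) = 2 - \left(1 - 252\right) = 2 - -251 = 2 + 251 = 253$)
$\frac{379400 + 265502}{-274546 + w{\left(O{\left(-11 \right)} \right)}} = \frac{379400 + 265502}{-274546 + 253} = \frac{644902}{-274293} = 644902 \left(- \frac{1}{274293}\right) = - \frac{644902}{274293}$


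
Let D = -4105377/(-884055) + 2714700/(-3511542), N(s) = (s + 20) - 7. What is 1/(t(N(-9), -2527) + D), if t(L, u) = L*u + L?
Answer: -172466459045/1741933532209967 ≈ -9.9009e-5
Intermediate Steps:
N(s) = 13 + s (N(s) = (20 + s) - 7 = 13 + s)
D = 667569980713/172466459045 (D = -4105377*(-1/884055) + 2714700*(-1/3511542) = 1368459/294685 - 452450/585257 = 667569980713/172466459045 ≈ 3.8707)
t(L, u) = L + L*u
1/(t(N(-9), -2527) + D) = 1/((13 - 9)*(1 - 2527) + 667569980713/172466459045) = 1/(4*(-2526) + 667569980713/172466459045) = 1/(-10104 + 667569980713/172466459045) = 1/(-1741933532209967/172466459045) = -172466459045/1741933532209967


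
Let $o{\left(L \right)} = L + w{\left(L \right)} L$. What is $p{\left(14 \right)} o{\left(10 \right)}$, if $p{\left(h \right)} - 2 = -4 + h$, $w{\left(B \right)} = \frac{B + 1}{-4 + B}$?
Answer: $340$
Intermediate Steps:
$w{\left(B \right)} = \frac{1 + B}{-4 + B}$
$p{\left(h \right)} = -2 + h$ ($p{\left(h \right)} = 2 + \left(-4 + h\right) = -2 + h$)
$o{\left(L \right)} = L + \frac{L \left(1 + L\right)}{-4 + L}$ ($o{\left(L \right)} = L + \frac{1 + L}{-4 + L} L = L + \frac{L \left(1 + L\right)}{-4 + L}$)
$p{\left(14 \right)} o{\left(10 \right)} = \left(-2 + 14\right) \frac{10 \left(-3 + 2 \cdot 10\right)}{-4 + 10} = 12 \frac{10 \left(-3 + 20\right)}{6} = 12 \cdot 10 \cdot \frac{1}{6} \cdot 17 = 12 \cdot \frac{85}{3} = 340$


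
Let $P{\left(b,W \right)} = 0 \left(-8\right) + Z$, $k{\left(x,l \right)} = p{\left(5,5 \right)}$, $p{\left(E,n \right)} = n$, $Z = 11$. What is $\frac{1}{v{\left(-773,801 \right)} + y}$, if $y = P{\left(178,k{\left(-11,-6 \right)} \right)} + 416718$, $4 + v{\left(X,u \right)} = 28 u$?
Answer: $\frac{1}{439153} \approx 2.2771 \cdot 10^{-6}$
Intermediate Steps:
$k{\left(x,l \right)} = 5$
$P{\left(b,W \right)} = 11$ ($P{\left(b,W \right)} = 0 \left(-8\right) + 11 = 0 + 11 = 11$)
$v{\left(X,u \right)} = -4 + 28 u$
$y = 416729$ ($y = 11 + 416718 = 416729$)
$\frac{1}{v{\left(-773,801 \right)} + y} = \frac{1}{\left(-4 + 28 \cdot 801\right) + 416729} = \frac{1}{\left(-4 + 22428\right) + 416729} = \frac{1}{22424 + 416729} = \frac{1}{439153}$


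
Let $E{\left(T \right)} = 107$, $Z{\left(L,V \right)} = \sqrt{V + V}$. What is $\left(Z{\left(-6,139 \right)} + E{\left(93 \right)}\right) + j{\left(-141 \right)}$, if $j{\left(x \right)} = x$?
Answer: $-34 + \sqrt{278} \approx -17.327$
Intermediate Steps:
$Z{\left(L,V \right)} = \sqrt{2} \sqrt{V}$ ($Z{\left(L,V \right)} = \sqrt{2 V} = \sqrt{2} \sqrt{V}$)
$\left(Z{\left(-6,139 \right)} + E{\left(93 \right)}\right) + j{\left(-141 \right)} = \left(\sqrt{2} \sqrt{139} + 107\right) - 141 = \left(\sqrt{278} + 107\right) - 141 = \left(107 + \sqrt{278}\right) - 141 = -34 + \sqrt{278}$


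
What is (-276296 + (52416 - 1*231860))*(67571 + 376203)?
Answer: -202245562760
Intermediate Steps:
(-276296 + (52416 - 1*231860))*(67571 + 376203) = (-276296 + (52416 - 231860))*443774 = (-276296 - 179444)*443774 = -455740*443774 = -202245562760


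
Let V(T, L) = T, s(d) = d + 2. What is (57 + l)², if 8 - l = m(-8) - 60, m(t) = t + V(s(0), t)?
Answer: 17161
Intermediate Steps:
s(d) = 2 + d
m(t) = 2 + t (m(t) = t + (2 + 0) = t + 2 = 2 + t)
l = 74 (l = 8 - ((2 - 8) - 60) = 8 - (-6 - 60) = 8 - 1*(-66) = 8 + 66 = 74)
(57 + l)² = (57 + 74)² = 131² = 17161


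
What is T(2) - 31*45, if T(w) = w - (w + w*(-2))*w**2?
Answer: -1385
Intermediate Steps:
T(w) = w + w**3 (T(w) = w - (w - 2*w)*w**2 = w - (-w)*w**2 = w - (-1)*w**3 = w + w**3)
T(2) - 31*45 = (2 + 2**3) - 31*45 = (2 + 8) - 1395 = 10 - 1395 = -1385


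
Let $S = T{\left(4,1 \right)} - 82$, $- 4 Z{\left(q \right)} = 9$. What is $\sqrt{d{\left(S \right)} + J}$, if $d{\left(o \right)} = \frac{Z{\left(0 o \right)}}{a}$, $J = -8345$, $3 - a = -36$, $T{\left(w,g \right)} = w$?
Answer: $\frac{i \sqrt{5641259}}{26} \approx 91.351 i$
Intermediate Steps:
$Z{\left(q \right)} = - \frac{9}{4}$ ($Z{\left(q \right)} = \left(- \frac{1}{4}\right) 9 = - \frac{9}{4}$)
$a = 39$ ($a = 3 - -36 = 3 + 36 = 39$)
$S = -78$ ($S = 4 - 82 = -78$)
$d{\left(o \right)} = - \frac{3}{52}$ ($d{\left(o \right)} = - \frac{9}{4 \cdot 39} = \left(- \frac{9}{4}\right) \frac{1}{39} = - \frac{3}{52}$)
$\sqrt{d{\left(S \right)} + J} = \sqrt{- \frac{3}{52} - 8345} = \sqrt{- \frac{433943}{52}} = \frac{i \sqrt{5641259}}{26}$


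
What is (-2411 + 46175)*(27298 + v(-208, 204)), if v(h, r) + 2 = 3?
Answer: 1194713436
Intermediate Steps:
v(h, r) = 1 (v(h, r) = -2 + 3 = 1)
(-2411 + 46175)*(27298 + v(-208, 204)) = (-2411 + 46175)*(27298 + 1) = 43764*27299 = 1194713436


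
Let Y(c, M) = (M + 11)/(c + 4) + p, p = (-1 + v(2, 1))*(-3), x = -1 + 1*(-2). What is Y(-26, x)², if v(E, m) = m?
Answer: 16/121 ≈ 0.13223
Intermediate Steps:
x = -3 (x = -1 - 2 = -3)
p = 0 (p = (-1 + 1)*(-3) = 0*(-3) = 0)
Y(c, M) = (11 + M)/(4 + c) (Y(c, M) = (M + 11)/(c + 4) + 0 = (11 + M)/(4 + c) + 0 = (11 + M)/(4 + c))
Y(-26, x)² = ((11 - 3)/(4 - 26))² = (8/(-22))² = (-1/22*8)² = (-4/11)² = 16/121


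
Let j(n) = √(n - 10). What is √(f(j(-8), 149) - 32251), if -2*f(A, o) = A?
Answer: √(-129004 - 6*I*√2)/2 ≈ 0.0059061 - 179.59*I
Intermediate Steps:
j(n) = √(-10 + n)
f(A, o) = -A/2
√(f(j(-8), 149) - 32251) = √(-√(-10 - 8)/2 - 32251) = √(-3*I*√2/2 - 32251) = √(-32251 - 3*I*√2/2)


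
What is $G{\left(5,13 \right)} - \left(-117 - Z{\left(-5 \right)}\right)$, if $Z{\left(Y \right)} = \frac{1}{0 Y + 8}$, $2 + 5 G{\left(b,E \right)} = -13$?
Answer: $\frac{913}{8} \approx 114.13$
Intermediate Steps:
$G{\left(b,E \right)} = -3$ ($G{\left(b,E \right)} = - \frac{2}{5} + \frac{1}{5} \left(-13\right) = - \frac{2}{5} - \frac{13}{5} = -3$)
$Z{\left(Y \right)} = \frac{1}{8}$ ($Z{\left(Y \right)} = \frac{1}{0 + 8} = \frac{1}{8}$)
$G{\left(5,13 \right)} - \left(-117 - Z{\left(-5 \right)}\right) = -3 - \left(-117 - \frac{1}{8}\right) = -3 - - \frac{937}{8} = -3 + \frac{937}{8} = \frac{913}{8}$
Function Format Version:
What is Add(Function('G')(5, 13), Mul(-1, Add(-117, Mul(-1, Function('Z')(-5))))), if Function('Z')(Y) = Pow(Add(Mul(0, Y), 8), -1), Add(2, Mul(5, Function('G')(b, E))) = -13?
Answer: Rational(913, 8) ≈ 114.13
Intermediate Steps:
Function('G')(b, E) = -3 (Function('G')(b, E) = Add(Rational(-2, 5), Mul(Rational(1, 5), -13)) = Add(Rational(-2, 5), Rational(-13, 5)) = -3)
Function('Z')(Y) = Rational(1, 8) (Function('Z')(Y) = Pow(Add(0, 8), -1) = Pow(8, -1) = Rational(1, 8))
Add(Function('G')(5, 13), Mul(-1, Add(-117, Mul(-1, Function('Z')(-5))))) = Add(-3, Mul(-1, Add(-117, Mul(-1, Rational(1, 8))))) = Add(-3, Mul(-1, Add(-117, Rational(-1, 8)))) = Add(-3, Mul(-1, Rational(-937, 8))) = Add(-3, Rational(937, 8)) = Rational(913, 8)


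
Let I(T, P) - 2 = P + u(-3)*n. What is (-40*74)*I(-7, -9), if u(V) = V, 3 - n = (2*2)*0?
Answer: 47360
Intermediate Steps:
n = 3 (n = 3 - 2*2*0 = 3 - 4*0 = 3 - 1*0 = 3 + 0 = 3)
I(T, P) = -7 + P (I(T, P) = 2 + (P - 3*3) = 2 + (P - 9) = 2 + (-9 + P) = -7 + P)
(-40*74)*I(-7, -9) = (-40*74)*(-7 - 9) = -2960*(-16) = 47360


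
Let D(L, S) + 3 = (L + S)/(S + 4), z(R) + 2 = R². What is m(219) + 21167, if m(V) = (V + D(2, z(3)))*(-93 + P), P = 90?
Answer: 225682/11 ≈ 20517.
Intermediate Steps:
z(R) = -2 + R²
D(L, S) = -3 + (L + S)/(4 + S) (D(L, S) = -3 + (L + S)/(S + 4) = -3 + (L + S)/(4 + S))
m(V) = 72/11 - 3*V (m(V) = (V + (-12 + 2 - 2*(-2 + 3²))/(4 + (-2 + 3²)))*(-93 + 90) = (V + (-12 + 2 - 2*(-2 + 9))/(4 + (-2 + 9)))*(-3) = (V + (-12 + 2 - 2*7)/(4 + 7))*(-3) = (V + (-12 + 2 - 14)/11)*(-3) = (V + (1/11)*(-24))*(-3) = (V - 24/11)*(-3) = (-24/11 + V)*(-3) = 72/11 - 3*V)
m(219) + 21167 = (72/11 - 3*219) + 21167 = (72/11 - 657) + 21167 = -7155/11 + 21167 = 225682/11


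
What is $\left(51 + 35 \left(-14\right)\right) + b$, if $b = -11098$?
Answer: $-11537$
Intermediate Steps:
$\left(51 + 35 \left(-14\right)\right) + b = \left(51 + 35 \left(-14\right)\right) - 11098 = \left(51 - 490\right) - 11098 = -439 - 11098 = -11537$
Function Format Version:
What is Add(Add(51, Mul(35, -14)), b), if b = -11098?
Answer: -11537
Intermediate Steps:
Add(Add(51, Mul(35, -14)), b) = Add(Add(51, Mul(35, -14)), -11098) = Add(Add(51, -490), -11098) = Add(-439, -11098) = -11537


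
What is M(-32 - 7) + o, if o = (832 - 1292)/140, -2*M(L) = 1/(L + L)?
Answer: -3581/1092 ≈ -3.2793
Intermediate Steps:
M(L) = -1/(4*L) (M(L) = -1/(2*(L + L)) = -1/(2*L)/2 = -1/(4*L))
o = -23/7 (o = -460*1/140 = -23/7 ≈ -3.2857)
M(-32 - 7) + o = -1/(4*(-32 - 7)) - 23/7 = -¼/(-39) - 23/7 = -¼*(-1/39) - 23/7 = 1/156 - 23/7 = -3581/1092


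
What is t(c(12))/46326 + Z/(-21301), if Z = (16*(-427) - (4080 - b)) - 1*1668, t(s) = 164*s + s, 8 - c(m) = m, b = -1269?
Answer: 14940717/23495003 ≈ 0.63591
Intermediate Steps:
c(m) = 8 - m
t(s) = 165*s
Z = -13849 (Z = (16*(-427) - (4080 - 1*(-1269))) - 1*1668 = (-6832 - (4080 + 1269)) - 1668 = (-6832 - 1*5349) - 1668 = (-6832 - 5349) - 1668 = -12181 - 1668 = -13849)
t(c(12))/46326 + Z/(-21301) = (165*(8 - 1*12))/46326 - 13849/(-21301) = (165*(8 - 12))*(1/46326) - 13849*(-1/21301) = (165*(-4))*(1/46326) + 13849/21301 = -660*1/46326 + 13849/21301 = -110/7721 + 13849/21301 = 14940717/23495003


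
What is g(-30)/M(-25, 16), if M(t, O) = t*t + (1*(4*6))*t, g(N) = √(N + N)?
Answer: 2*I*√15/25 ≈ 0.30984*I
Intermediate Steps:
g(N) = √2*√N (g(N) = √(2*N) = √2*√N)
M(t, O) = t² + 24*t (M(t, O) = t² + (1*24)*t = t² + 24*t)
g(-30)/M(-25, 16) = (√2*√(-30))/((-25*(24 - 25))) = (√2*(I*√30))/((-25*(-1))) = (2*I*√15)/25 = (2*I*√15)*(1/25) = 2*I*√15/25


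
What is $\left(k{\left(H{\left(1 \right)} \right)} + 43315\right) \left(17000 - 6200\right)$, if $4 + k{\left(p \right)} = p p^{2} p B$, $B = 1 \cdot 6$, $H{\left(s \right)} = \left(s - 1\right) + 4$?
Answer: $484347600$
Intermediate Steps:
$H{\left(s \right)} = 3 + s$ ($H{\left(s \right)} = \left(-1 + s\right) + 4 = 3 + s$)
$B = 6$
$k{\left(p \right)} = -4 + 6 p^{4}$ ($k{\left(p \right)} = -4 + p p^{2} p 6 = -4 + p^{3} p 6 = -4 + p^{4} \cdot 6 = -4 + 6 p^{4}$)
$\left(k{\left(H{\left(1 \right)} \right)} + 43315\right) \left(17000 - 6200\right) = \left(\left(-4 + 6 \left(3 + 1\right)^{4}\right) + 43315\right) \left(17000 - 6200\right) = \left(\left(-4 + 6 \cdot 4^{4}\right) + 43315\right) 10800 = \left(\left(-4 + 6 \cdot 256\right) + 43315\right) 10800 = \left(\left(-4 + 1536\right) + 43315\right) 10800 = \left(1532 + 43315\right) 10800 = 44847 \cdot 10800 = 484347600$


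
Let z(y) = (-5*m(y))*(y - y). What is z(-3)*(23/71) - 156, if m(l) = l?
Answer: -156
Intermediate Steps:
z(y) = 0 (z(y) = (-5*y)*(y - y) = -5*y*0 = 0)
z(-3)*(23/71) - 156 = 0*(23/71) - 156 = 0 - 156 = -156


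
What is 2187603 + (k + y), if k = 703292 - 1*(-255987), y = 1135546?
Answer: 4282428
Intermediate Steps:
k = 959279 (k = 703292 + 255987 = 959279)
2187603 + (k + y) = 2187603 + (959279 + 1135546) = 2187603 + 2094825 = 4282428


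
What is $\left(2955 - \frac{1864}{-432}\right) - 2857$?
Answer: $\frac{5525}{54} \approx 102.31$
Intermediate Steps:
$\left(2955 - \frac{1864}{-432}\right) - 2857 = \left(2955 - - \frac{233}{54}\right) - 2857 = \left(2955 + \frac{233}{54}\right) - 2857 = \frac{159803}{54} - 2857 = \frac{5525}{54}$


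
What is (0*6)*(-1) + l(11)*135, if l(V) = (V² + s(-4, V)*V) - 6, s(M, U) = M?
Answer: 9585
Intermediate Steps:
l(V) = -6 + V² - 4*V (l(V) = (V² - 4*V) - 6 = -6 + V² - 4*V)
(0*6)*(-1) + l(11)*135 = (0*6)*(-1) + (-6 + 11² - 4*11)*135 = 0*(-1) + (-6 + 121 - 44)*135 = 0 + 71*135 = 0 + 9585 = 9585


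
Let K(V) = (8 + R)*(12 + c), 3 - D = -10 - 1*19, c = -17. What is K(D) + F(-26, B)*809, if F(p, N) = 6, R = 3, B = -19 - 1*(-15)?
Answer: 4799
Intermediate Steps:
B = -4 (B = -19 + 15 = -4)
D = 32 (D = 3 - (-10 - 1*19) = 3 - (-10 - 19) = 3 - 1*(-29) = 3 + 29 = 32)
K(V) = -55 (K(V) = (8 + 3)*(12 - 17) = 11*(-5) = -55)
K(D) + F(-26, B)*809 = -55 + 6*809 = -55 + 4854 = 4799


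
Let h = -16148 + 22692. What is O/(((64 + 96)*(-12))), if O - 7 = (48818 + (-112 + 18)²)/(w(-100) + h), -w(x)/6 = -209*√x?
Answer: -111113533/24009064320 + 6024843*I/3201208576 ≈ -0.004628 + 0.0018821*I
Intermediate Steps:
h = 6544
w(x) = 1254*√x (w(x) = -(-1254)*√x = 1254*√x)
O = 7 + 28827*(6544 - 12540*I)/100037768 (O = 7 + (48818 + (-112 + 18)²)/(1254*√(-100) + 6544) = 7 + (48818 + (-94)²)/(1254*(10*I) + 6544) = 7 + (48818 + 8836)/(12540*I + 6544) = 7 + 57654/(6544 + 12540*I) = 7 + 57654*((6544 - 12540*I)/200075536) = 7 + 28827*(6544 - 12540*I)/100037768 ≈ 8.8857 - 3.6135*I)
O/(((64 + 96)*(-12))) = (111113533/12504721 - 90372645*I/25009442)/(((64 + 96)*(-12))) = (111113533/12504721 - 90372645*I/25009442)/((160*(-12))) = (111113533/12504721 - 90372645*I/25009442)/(-1920) = (111113533/12504721 - 90372645*I/25009442)*(-1/1920) = -111113533/24009064320 + 6024843*I/3201208576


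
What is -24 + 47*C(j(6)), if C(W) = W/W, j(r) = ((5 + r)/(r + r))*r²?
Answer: 23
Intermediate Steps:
j(r) = r*(5 + r)/2 (j(r) = ((5 + r)/((2*r)))*r² = ((5 + r)*(1/(2*r)))*r² = ((5 + r)/(2*r))*r² = r*(5 + r)/2)
C(W) = 1
-24 + 47*C(j(6)) = -24 + 47*1 = -24 + 47 = 23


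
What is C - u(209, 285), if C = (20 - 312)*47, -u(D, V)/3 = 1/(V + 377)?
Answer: -9085285/662 ≈ -13724.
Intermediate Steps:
u(D, V) = -3/(377 + V) (u(D, V) = -3/(V + 377) = -3/(377 + V))
C = -13724 (C = -292*47 = -13724)
C - u(209, 285) = -13724 - (-3)/(377 + 285) = -13724 - (-3)/662 = -13724 - 1*(-3/662) = -13724 + 3/662 = -9085285/662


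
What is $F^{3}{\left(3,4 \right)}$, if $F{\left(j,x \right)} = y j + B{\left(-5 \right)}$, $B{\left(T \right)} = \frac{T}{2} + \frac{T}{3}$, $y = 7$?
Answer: $\frac{1030301}{216} \approx 4769.9$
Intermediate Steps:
$B{\left(T \right)} = \frac{5 T}{6}$ ($B{\left(T \right)} = T \frac{1}{2} + T \frac{1}{3} = \frac{T}{2} + \frac{T}{3} = \frac{5 T}{6}$)
$F{\left(j,x \right)} = - \frac{25}{6} + 7 j$ ($F{\left(j,x \right)} = 7 j + \frac{5}{6} \left(-5\right) = 7 j - \frac{25}{6} = - \frac{25}{6} + 7 j$)
$F^{3}{\left(3,4 \right)} = \left(- \frac{25}{6} + 7 \cdot 3\right)^{3} = \left(- \frac{25}{6} + 21\right)^{3} = \left(\frac{101}{6}\right)^{3} = \frac{1030301}{216}$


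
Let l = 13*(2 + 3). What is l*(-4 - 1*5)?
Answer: -585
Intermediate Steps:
l = 65 (l = 13*5 = 65)
l*(-4 - 1*5) = 65*(-4 - 1*5) = 65*(-4 - 5) = 65*(-9) = -585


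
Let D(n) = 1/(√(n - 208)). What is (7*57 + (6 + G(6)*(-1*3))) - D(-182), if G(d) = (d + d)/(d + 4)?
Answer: 2007/5 + I*√390/390 ≈ 401.4 + 0.050637*I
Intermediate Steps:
G(d) = 2*d/(4 + d) (G(d) = (2*d)/(4 + d) = 2*d/(4 + d))
D(n) = (-208 + n)^(-½) (D(n) = 1/(√(-208 + n)) = (-208 + n)^(-½))
(7*57 + (6 + G(6)*(-1*3))) - D(-182) = (7*57 + (6 + (2*6/(4 + 6))*(-1*3))) - 1/√(-208 - 182) = (399 + (6 + (2*6/10)*(-3))) - 1/√(-390) = (399 + (6 + (2*6*(⅒))*(-3))) - (-1)*I*√390/390 = (399 + (6 + (6/5)*(-3))) + I*√390/390 = (399 + (6 - 18/5)) + I*√390/390 = (399 + 12/5) + I*√390/390 = 2007/5 + I*√390/390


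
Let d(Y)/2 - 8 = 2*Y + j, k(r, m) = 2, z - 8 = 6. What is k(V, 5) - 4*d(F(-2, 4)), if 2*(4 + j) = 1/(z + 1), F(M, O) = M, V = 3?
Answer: 26/15 ≈ 1.7333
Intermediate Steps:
z = 14 (z = 8 + 6 = 14)
j = -119/30 (j = -4 + 1/(2*(14 + 1)) = -4 + (1/2)/15 = -4 + (1/2)*(1/15) = -4 + 1/30 = -119/30 ≈ -3.9667)
d(Y) = 121/15 + 4*Y (d(Y) = 16 + 2*(2*Y - 119/30) = 16 + 2*(-119/30 + 2*Y) = 16 + (-119/15 + 4*Y) = 121/15 + 4*Y)
k(V, 5) - 4*d(F(-2, 4)) = 2 - 4*(121/15 + 4*(-2)) = 2 - 4*(121/15 - 8) = 2 - 4*1/15 = 2 - 4/15 = 26/15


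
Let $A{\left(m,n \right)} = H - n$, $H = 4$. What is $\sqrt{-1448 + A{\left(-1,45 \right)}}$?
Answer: $i \sqrt{1489} \approx 38.588 i$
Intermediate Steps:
$A{\left(m,n \right)} = 4 - n$
$\sqrt{-1448 + A{\left(-1,45 \right)}} = \sqrt{-1448 + \left(4 - 45\right)} = \sqrt{-1448 - 41} = \sqrt{-1489} = i \sqrt{1489}$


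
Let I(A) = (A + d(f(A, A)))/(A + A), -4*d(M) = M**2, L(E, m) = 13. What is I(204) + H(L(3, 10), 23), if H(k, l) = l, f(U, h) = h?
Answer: -2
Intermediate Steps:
d(M) = -M**2/4
I(A) = (A - A**2/4)/(2*A) (I(A) = (A - A**2/4)/(A + A) = (A - A**2/4)/((2*A)) = (A - A**2/4)*(1/(2*A)) = (A - A**2/4)/(2*A))
I(204) + H(L(3, 10), 23) = (1/2 - 1/8*204) + 23 = (1/2 - 51/2) + 23 = -25 + 23 = -2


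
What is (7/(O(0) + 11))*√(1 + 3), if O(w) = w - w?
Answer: 14/11 ≈ 1.2727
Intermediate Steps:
O(w) = 0
(7/(O(0) + 11))*√(1 + 3) = (7/(0 + 11))*√(1 + 3) = (7/11)*√4 = ((1/11)*7)*2 = (7/11)*2 = 14/11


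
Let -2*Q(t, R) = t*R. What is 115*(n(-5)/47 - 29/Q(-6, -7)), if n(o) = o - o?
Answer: 3335/21 ≈ 158.81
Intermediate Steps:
n(o) = 0
Q(t, R) = -R*t/2 (Q(t, R) = -t*R/2 = -R*t/2)
115*(n(-5)/47 - 29/Q(-6, -7)) = 115*(0/47 - 29/((-½*(-7)*(-6)))) = 115*(0*(1/47) - 29/(-21)) = 115*(0 - 29*(-1/21)) = 115*(0 + 29/21) = 115*(29/21) = 3335/21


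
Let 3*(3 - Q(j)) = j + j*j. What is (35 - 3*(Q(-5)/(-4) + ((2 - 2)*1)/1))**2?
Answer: 16641/16 ≈ 1040.1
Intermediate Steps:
Q(j) = 3 - j/3 - j**2/3 (Q(j) = 3 - (j + j*j)/3 = 3 - (j + j**2)/3 = 3 + (-j/3 - j**2/3) = 3 - j/3 - j**2/3)
(35 - 3*(Q(-5)/(-4) + ((2 - 2)*1)/1))**2 = (35 - 3*((3 - 1/3*(-5) - 1/3*(-5)**2)/(-4) + ((2 - 2)*1)/1))**2 = (35 - 3*((3 + 5/3 - 1/3*25)*(-1/4) + (0*1)*1))**2 = (35 - 3*((3 + 5/3 - 25/3)*(-1/4) + 0*1))**2 = (35 - 3*(-11/3*(-1/4) + 0))**2 = (35 - 3*(11/12 + 0))**2 = (35 - 3*11/12)**2 = (35 - 11/4)**2 = (129/4)**2 = 16641/16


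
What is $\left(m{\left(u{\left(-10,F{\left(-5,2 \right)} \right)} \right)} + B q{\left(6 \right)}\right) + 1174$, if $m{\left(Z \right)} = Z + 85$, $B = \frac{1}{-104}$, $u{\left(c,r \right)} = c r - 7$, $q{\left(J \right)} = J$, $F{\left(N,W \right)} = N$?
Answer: $\frac{67701}{52} \approx 1301.9$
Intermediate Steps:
$u{\left(c,r \right)} = -7 + c r$
$B = - \frac{1}{104} \approx -0.0096154$
$m{\left(Z \right)} = 85 + Z$
$\left(m{\left(u{\left(-10,F{\left(-5,2 \right)} \right)} \right)} + B q{\left(6 \right)}\right) + 1174 = \left(\left(85 - -43\right) - \frac{3}{52}\right) + 1174 = \left(\left(85 + \left(-7 + 50\right)\right) - \frac{3}{52}\right) + 1174 = \left(\left(85 + 43\right) - \frac{3}{52}\right) + 1174 = \left(128 - \frac{3}{52}\right) + 1174 = \frac{6653}{52} + 1174 = \frac{67701}{52}$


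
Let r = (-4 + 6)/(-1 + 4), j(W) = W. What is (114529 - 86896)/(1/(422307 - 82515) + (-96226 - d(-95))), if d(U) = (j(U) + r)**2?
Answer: -28168417008/107161675469 ≈ -0.26286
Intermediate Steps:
r = 2/3 ≈ 0.66667
d(U) = (2/3 + U)**2 (d(U) = (U + 2/3)**2 = (2/3 + U)**2)
(114529 - 86896)/(1/(422307 - 82515) + (-96226 - d(-95))) = (114529 - 86896)/(1/(422307 - 82515) + (-96226 - (2 + 3*(-95))**2/9)) = 27633/(1/339792 + (-96226 - (2 - 285)**2/9)) = 27633/(1/339792 + (-96226 - (-283)**2/9)) = 27633/(1/339792 + (-96226 - 80089/9)) = 27633/(1/339792 - 946123/9) = 27633/(-107161675469/1019376) = 27633*(-1019376/107161675469) = -28168417008/107161675469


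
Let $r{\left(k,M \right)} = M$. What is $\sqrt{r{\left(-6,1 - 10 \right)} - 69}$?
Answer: $i \sqrt{78} \approx 8.8318 i$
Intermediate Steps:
$\sqrt{r{\left(-6,1 - 10 \right)} - 69} = \sqrt{\left(1 - 10\right) - 69} = \sqrt{-9 - 69} = \sqrt{-78} = i \sqrt{78}$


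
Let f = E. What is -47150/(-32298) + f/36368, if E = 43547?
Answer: 1560616103/587306832 ≈ 2.6572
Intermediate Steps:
f = 43547
-47150/(-32298) + f/36368 = -47150/(-32298) + 43547/36368 = -47150*(-1/32298) + 43547*(1/36368) = 23575/16149 + 43547/36368 = 1560616103/587306832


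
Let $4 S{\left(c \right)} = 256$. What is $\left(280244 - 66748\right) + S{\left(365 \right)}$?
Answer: $213560$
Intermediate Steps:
$S{\left(c \right)} = 64$ ($S{\left(c \right)} = \frac{1}{4} \cdot 256 = 64$)
$\left(280244 - 66748\right) + S{\left(365 \right)} = \left(280244 - 66748\right) + 64 = 213496 + 64 = 213560$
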